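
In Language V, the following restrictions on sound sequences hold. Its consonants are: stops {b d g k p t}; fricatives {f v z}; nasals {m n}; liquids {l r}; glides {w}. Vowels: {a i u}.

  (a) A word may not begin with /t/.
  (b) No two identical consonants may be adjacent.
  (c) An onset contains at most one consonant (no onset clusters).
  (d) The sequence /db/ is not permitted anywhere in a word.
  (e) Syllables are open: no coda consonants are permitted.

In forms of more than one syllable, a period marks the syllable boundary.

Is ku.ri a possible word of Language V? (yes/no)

yes

ku.ri — σ1 onset /k/, coda /∅/ ok; σ2 onset /r/, coda /∅/ ok → licit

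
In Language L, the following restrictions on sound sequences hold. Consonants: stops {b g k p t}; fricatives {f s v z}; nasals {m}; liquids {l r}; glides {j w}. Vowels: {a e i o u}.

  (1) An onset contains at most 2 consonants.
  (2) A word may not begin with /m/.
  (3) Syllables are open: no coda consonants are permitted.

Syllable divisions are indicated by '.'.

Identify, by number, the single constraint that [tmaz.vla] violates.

3

[tmaz.vla]: syllable 1 coda /z/ has 1 consonant (> 0).
This is a violation of constraint 3: "Syllables are open: no coda consonants are permitted."
The remaining constraints (1, 2) are satisfied.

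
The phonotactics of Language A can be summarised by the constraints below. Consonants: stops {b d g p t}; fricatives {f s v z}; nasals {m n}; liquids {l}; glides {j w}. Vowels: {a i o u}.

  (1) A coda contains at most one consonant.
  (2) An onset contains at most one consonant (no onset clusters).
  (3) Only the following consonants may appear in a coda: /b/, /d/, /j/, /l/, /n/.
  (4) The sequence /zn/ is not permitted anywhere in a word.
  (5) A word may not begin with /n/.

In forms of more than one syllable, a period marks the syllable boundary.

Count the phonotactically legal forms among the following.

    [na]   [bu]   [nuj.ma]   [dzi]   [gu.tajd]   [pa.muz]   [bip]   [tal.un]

[na] — violates constraint 5: word begins with /n/ → phonotactically illegal
[bu] — σ1 onset /b/, coda /∅/ ok → phonotactically legal
[nuj.ma] — violates constraint 5: word begins with /n/ → phonotactically illegal
[dzi] — violates constraint 2: syllable 1 onset /dz/ has 2 consonants (> 1) → phonotactically illegal
[gu.tajd] — violates constraint 1: syllable 2 coda /jd/ has 2 consonants (> 1) → phonotactically illegal
[pa.muz] — violates constraint 3: syllable 2 coda contains /z/, which is not a licensed coda consonant → phonotactically illegal
[bip] — violates constraint 3: syllable 1 coda contains /p/, which is not a licensed coda consonant → phonotactically illegal
[tal.un] — σ1 onset /t/, coda /l/ ok; σ2 onset /∅/, coda /n/ ok → phonotactically legal
Phonotactically legal: [bu], [tal.un] → 2.

2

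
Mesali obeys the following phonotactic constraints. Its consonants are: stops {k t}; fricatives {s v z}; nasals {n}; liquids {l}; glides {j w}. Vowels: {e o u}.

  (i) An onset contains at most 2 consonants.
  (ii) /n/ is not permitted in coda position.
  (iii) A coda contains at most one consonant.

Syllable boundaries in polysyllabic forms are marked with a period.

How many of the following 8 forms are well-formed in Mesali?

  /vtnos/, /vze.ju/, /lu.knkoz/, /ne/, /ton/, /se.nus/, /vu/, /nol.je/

/vtnos/ — violates constraint (i): syllable 1 onset /vtn/ has 3 consonants (> 2) → ill-formed
/vze.ju/ — σ1 onset /vz/ (2C), coda /∅/ ok; σ2 onset /j/, coda /∅/ ok → well-formed
/lu.knkoz/ — violates constraint (i): syllable 2 onset /knk/ has 3 consonants (> 2) → ill-formed
/ne/ — σ1 onset /n/, coda /∅/ ok → well-formed
/ton/ — violates constraint (ii): syllable 1 coda contains /n/ → ill-formed
/se.nus/ — σ1 onset /s/, coda /∅/ ok; σ2 onset /n/, coda /s/ ok → well-formed
/vu/ — σ1 onset /v/, coda /∅/ ok → well-formed
/nol.je/ — σ1 onset /n/, coda /l/ ok; σ2 onset /j/, coda /∅/ ok → well-formed
Well-formed: /vze.ju/, /ne/, /se.nus/, /vu/, /nol.je/ → 5.

5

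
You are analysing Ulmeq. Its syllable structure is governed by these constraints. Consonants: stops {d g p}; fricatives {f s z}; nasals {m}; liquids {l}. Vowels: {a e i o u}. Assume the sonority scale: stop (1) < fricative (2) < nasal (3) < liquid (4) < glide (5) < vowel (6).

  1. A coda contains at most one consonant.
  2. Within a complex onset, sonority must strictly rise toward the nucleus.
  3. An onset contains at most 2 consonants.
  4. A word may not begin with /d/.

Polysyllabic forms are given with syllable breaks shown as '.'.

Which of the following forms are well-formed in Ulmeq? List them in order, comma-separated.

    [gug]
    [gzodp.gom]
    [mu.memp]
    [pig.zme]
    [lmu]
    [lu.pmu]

[gug], [pig.zme], [lu.pmu]

[gug] — σ1 onset /g/, coda /g/ ok → well-formed
[gzodp.gom] — violates constraint 1: syllable 1 coda /dp/ has 2 consonants (> 1) → ill-formed
[mu.memp] — violates constraint 1: syllable 2 coda /mp/ has 2 consonants (> 1) → ill-formed
[pig.zme] — σ1 onset /p/, coda /g/ ok; σ2 onset /zm/ (2→3 rises), coda /∅/ ok → well-formed
[lmu] — violates constraint 2: syllable 1 onset /lm/: /l/ (liquid, 4) → /m/ (nasal, 3) does not rise → ill-formed
[lu.pmu] — σ1 onset /l/, coda /∅/ ok; σ2 onset /pm/ (1→3 rises), coda /∅/ ok → well-formed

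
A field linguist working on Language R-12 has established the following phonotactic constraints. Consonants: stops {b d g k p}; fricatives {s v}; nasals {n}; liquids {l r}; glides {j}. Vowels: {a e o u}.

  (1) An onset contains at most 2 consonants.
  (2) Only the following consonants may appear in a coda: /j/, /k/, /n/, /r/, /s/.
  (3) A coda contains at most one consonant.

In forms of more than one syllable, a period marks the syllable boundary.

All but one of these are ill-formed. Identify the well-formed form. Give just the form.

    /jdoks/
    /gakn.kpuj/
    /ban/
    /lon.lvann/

/jdoks/ — violates constraint 3: syllable 1 coda /ks/ has 2 consonants (> 1) → ill-formed
/gakn.kpuj/ — violates constraint 3: syllable 1 coda /kn/ has 2 consonants (> 1) → ill-formed
/ban/ — σ1 onset /b/, coda /n/ ok → well-formed
/lon.lvann/ — violates constraint 3: syllable 2 coda /nn/ has 2 consonants (> 1) → ill-formed

/ban/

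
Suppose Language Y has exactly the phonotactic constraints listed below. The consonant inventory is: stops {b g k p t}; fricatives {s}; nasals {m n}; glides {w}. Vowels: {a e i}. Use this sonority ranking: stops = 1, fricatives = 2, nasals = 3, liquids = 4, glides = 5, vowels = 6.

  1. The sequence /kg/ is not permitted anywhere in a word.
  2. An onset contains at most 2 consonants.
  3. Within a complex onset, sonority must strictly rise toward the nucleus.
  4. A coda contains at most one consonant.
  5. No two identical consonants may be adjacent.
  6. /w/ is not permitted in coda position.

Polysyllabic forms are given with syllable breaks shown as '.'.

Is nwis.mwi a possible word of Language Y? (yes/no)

nwis.mwi — σ1 onset /nw/ (3→5 rises), coda /s/ ok; σ2 onset /mw/ (3→5 rises), coda /∅/ ok → licit

yes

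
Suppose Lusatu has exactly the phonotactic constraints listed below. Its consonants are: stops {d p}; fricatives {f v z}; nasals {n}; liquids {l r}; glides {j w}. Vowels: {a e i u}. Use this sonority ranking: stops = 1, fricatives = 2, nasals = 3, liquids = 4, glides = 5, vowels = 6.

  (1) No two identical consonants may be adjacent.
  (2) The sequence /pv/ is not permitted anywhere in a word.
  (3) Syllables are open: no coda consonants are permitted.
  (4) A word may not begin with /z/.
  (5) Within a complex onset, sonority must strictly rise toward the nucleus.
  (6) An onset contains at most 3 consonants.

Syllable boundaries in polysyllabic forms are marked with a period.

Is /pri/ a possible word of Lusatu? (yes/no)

/pri/ — σ1 onset /pr/ (1→4 rises), coda /∅/ ok → permitted

yes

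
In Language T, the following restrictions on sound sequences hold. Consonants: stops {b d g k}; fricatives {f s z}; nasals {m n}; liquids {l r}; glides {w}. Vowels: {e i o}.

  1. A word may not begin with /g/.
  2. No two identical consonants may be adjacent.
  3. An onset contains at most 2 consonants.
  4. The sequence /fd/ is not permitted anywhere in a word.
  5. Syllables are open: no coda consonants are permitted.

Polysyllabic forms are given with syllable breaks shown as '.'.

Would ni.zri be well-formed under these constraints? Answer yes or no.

ni.zri — σ1 onset /n/, coda /∅/ ok; σ2 onset /zr/ (2C), coda /∅/ ok → well-formed

yes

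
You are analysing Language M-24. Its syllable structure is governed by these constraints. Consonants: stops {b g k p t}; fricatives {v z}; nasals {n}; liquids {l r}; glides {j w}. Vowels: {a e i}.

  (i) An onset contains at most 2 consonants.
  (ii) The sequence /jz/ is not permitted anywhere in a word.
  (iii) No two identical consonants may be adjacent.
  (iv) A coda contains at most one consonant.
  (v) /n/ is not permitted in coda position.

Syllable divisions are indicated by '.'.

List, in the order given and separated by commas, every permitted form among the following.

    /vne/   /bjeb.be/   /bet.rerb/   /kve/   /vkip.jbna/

/vne/, /kve/

/vne/ — σ1 onset /vn/ (2C), coda /∅/ ok → permitted
/bjeb.be/ — violates constraint (iii): adjacent identical consonants /bb/ → not permitted
/bet.rerb/ — violates constraint (iv): syllable 2 coda /rb/ has 2 consonants (> 1) → not permitted
/kve/ — σ1 onset /kv/ (2C), coda /∅/ ok → permitted
/vkip.jbna/ — violates constraint (i): syllable 2 onset /jbn/ has 3 consonants (> 2) → not permitted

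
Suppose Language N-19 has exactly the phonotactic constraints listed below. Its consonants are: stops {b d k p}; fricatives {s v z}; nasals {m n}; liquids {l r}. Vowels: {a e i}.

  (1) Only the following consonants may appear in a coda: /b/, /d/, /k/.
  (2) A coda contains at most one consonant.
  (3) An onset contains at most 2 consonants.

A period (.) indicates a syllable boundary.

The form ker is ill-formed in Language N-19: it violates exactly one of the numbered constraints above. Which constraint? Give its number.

ker: syllable 1 coda contains /r/, which is not a licensed coda consonant.
This is a violation of constraint 1: "Only the following consonants may appear in a coda: /b/, /d/, /k/."
The remaining constraints (2, 3) are satisfied.

1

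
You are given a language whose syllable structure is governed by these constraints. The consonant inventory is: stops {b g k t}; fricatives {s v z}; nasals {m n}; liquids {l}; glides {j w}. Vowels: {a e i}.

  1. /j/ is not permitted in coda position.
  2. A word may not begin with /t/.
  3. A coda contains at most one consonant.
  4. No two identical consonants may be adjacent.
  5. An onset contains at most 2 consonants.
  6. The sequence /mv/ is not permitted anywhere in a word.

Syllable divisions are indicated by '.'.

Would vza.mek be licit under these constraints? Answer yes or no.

vza.mek — σ1 onset /vz/ (2C), coda /∅/ ok; σ2 onset /m/, coda /k/ ok → licit

yes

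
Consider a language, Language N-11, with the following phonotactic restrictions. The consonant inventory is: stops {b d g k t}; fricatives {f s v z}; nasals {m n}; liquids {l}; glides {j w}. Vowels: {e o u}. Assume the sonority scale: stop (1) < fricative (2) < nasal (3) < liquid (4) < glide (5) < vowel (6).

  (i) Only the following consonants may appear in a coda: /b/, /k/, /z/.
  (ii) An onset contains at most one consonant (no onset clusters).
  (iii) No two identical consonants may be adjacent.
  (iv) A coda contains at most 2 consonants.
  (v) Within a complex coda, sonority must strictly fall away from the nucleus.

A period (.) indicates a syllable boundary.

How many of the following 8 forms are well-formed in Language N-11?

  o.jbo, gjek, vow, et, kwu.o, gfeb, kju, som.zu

0

o.jbo — violates constraint (ii): syllable 2 onset /jb/ has 2 consonants (> 1) → ill-formed
gjek — violates constraint (ii): syllable 1 onset /gj/ has 2 consonants (> 1) → ill-formed
vow — violates constraint (i): syllable 1 coda contains /w/, which is not a licensed coda consonant → ill-formed
et — violates constraint (i): syllable 1 coda contains /t/, which is not a licensed coda consonant → ill-formed
kwu.o — violates constraint (ii): syllable 1 onset /kw/ has 2 consonants (> 1) → ill-formed
gfeb — violates constraint (ii): syllable 1 onset /gf/ has 2 consonants (> 1) → ill-formed
kju — violates constraint (ii): syllable 1 onset /kj/ has 2 consonants (> 1) → ill-formed
som.zu — violates constraint (i): syllable 1 coda contains /m/, which is not a licensed coda consonant → ill-formed
No form is well-formed → 0.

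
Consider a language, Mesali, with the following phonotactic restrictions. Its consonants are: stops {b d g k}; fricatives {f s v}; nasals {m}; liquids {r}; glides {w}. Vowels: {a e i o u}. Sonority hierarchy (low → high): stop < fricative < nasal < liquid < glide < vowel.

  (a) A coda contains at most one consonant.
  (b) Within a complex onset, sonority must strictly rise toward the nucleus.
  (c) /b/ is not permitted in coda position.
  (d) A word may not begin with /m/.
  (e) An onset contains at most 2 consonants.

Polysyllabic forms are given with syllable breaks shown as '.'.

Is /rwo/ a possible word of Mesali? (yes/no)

/rwo/ — σ1 onset /rw/ (4→5 rises), coda /∅/ ok → well-formed

yes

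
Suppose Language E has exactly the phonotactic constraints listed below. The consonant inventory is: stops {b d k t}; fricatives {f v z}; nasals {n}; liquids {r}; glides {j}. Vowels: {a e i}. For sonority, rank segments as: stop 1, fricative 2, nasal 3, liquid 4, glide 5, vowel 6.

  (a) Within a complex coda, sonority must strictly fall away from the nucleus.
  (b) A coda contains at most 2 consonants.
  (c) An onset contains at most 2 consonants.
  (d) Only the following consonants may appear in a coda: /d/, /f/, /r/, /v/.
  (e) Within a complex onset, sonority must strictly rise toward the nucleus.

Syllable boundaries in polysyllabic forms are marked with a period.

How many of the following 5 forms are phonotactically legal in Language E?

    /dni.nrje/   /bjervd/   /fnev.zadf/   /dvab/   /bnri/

/dni.nrje/ — violates constraint (c): syllable 2 onset /nrj/ has 3 consonants (> 2) → phonotactically illegal
/bjervd/ — violates constraint (b): syllable 1 coda /rvd/ has 3 consonants (> 2) → phonotactically illegal
/fnev.zadf/ — violates constraint (a): syllable 2 coda /df/: /d/ (stop, 1) → /f/ (fricative, 2) does not fall → phonotactically illegal
/dvab/ — violates constraint (d): syllable 1 coda contains /b/, which is not a licensed coda consonant → phonotactically illegal
/bnri/ — violates constraint (c): syllable 1 onset /bnr/ has 3 consonants (> 2) → phonotactically illegal
No form is phonotactically legal → 0.

0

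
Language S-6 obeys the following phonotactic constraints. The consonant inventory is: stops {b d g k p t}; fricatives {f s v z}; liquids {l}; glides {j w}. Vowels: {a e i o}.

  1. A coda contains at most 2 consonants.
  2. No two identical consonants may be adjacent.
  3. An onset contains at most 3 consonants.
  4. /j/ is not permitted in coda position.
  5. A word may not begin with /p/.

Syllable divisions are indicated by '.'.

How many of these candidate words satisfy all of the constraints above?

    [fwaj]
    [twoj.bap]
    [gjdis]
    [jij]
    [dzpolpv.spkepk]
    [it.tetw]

[fwaj] — violates constraint 4: syllable 1 coda contains /j/ → not permitted
[twoj.bap] — violates constraint 4: syllable 1 coda contains /j/ → not permitted
[gjdis] — σ1 onset /gjd/ (3C), coda /s/ ok → permitted
[jij] — violates constraint 4: syllable 1 coda contains /j/ → not permitted
[dzpolpv.spkepk] — violates constraint 1: syllable 1 coda /lpv/ has 3 consonants (> 2) → not permitted
[it.tetw] — violates constraint 2: adjacent identical consonants /tt/ → not permitted
Permitted: [gjdis] → 1.

1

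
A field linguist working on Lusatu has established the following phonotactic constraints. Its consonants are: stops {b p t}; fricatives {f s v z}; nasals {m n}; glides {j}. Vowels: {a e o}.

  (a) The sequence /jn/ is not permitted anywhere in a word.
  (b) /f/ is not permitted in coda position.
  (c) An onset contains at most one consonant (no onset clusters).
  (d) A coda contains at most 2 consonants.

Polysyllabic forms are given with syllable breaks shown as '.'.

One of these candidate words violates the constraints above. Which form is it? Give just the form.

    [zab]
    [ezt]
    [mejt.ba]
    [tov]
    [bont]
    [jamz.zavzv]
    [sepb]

[jamz.zavzv]

[zab] — σ1 onset /z/, coda /b/ ok → licit
[ezt] — σ1 onset /∅/, coda /zt/ (2C) ok → licit
[mejt.ba] — σ1 onset /m/, coda /jt/ (2C) ok; σ2 onset /b/, coda /∅/ ok → licit
[tov] — σ1 onset /t/, coda /v/ ok → licit
[bont] — σ1 onset /b/, coda /nt/ (2C) ok → licit
[jamz.zavzv] — violates constraint (d): syllable 2 coda /vzv/ has 3 consonants (> 2) → illicit
[sepb] — σ1 onset /s/, coda /pb/ (2C) ok → licit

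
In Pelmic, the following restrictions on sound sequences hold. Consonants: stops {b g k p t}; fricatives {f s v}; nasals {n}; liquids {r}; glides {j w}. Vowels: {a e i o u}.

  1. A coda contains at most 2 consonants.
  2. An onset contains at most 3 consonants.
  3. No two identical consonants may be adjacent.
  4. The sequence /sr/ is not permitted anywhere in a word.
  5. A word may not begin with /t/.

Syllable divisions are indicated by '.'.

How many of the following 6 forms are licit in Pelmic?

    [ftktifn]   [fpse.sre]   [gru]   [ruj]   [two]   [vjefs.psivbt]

[ftktifn] — violates constraint 2: syllable 1 onset /ftkt/ has 4 consonants (> 3) → illicit
[fpse.sre] — violates constraint 4: contains banned sequence /sr/ → illicit
[gru] — σ1 onset /gr/ (2C), coda /∅/ ok → licit
[ruj] — σ1 onset /r/, coda /j/ ok → licit
[two] — violates constraint 5: word begins with /t/ → illicit
[vjefs.psivbt] — violates constraint 1: syllable 2 coda /vbt/ has 3 consonants (> 2) → illicit
Licit: [gru], [ruj] → 2.

2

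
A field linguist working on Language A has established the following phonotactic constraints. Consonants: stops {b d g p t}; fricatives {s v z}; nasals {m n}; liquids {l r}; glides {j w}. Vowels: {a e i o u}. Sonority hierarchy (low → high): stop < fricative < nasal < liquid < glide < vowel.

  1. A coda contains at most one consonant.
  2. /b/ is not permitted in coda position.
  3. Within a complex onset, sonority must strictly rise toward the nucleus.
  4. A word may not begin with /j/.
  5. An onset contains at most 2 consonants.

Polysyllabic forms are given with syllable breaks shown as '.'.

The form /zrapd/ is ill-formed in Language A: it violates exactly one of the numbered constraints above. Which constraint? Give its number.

1

/zrapd/: syllable 1 coda /pd/ has 2 consonants (> 1).
This is a violation of constraint 1: "A coda contains at most one consonant."
The remaining constraints (2, 3, 4, 5) are satisfied.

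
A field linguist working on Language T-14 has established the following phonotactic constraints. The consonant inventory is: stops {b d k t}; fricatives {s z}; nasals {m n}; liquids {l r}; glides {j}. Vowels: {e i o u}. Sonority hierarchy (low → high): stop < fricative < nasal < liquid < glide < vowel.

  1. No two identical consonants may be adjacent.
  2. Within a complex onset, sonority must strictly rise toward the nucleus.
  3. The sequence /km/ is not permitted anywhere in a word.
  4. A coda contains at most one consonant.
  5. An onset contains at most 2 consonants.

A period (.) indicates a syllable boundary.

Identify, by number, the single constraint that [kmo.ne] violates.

3

[kmo.ne]: contains banned sequence /km/.
This is a violation of constraint 3: "The sequence /km/ is not permitted anywhere in a word."
The remaining constraints (1, 2, 4, 5) are satisfied.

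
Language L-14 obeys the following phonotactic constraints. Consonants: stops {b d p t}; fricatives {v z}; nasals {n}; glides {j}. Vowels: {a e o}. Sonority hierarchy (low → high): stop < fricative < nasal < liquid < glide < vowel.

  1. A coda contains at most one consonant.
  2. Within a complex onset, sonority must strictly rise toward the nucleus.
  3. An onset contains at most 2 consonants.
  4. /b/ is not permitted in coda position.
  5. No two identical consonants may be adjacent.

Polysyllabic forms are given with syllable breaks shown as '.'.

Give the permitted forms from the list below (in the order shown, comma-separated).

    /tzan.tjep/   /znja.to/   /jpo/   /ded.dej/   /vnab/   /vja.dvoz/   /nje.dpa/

/tzan.tjep/, /vja.dvoz/

/tzan.tjep/ — σ1 onset /tz/ (1→2 rises), coda /n/ ok; σ2 onset /tj/ (1→5 rises), coda /p/ ok → permitted
/znja.to/ — violates constraint 3: syllable 1 onset /znj/ has 3 consonants (> 2) → not permitted
/jpo/ — violates constraint 2: syllable 1 onset /jp/: /j/ (glide, 5) → /p/ (stop, 1) does not rise → not permitted
/ded.dej/ — violates constraint 5: adjacent identical consonants /dd/ → not permitted
/vnab/ — violates constraint 4: syllable 1 coda contains /b/ → not permitted
/vja.dvoz/ — σ1 onset /vj/ (2→5 rises), coda /∅/ ok; σ2 onset /dv/ (1→2 rises), coda /z/ ok → permitted
/nje.dpa/ — violates constraint 2: syllable 2 onset /dp/: /d/ (stop, 1) → /p/ (stop, 1) does not rise → not permitted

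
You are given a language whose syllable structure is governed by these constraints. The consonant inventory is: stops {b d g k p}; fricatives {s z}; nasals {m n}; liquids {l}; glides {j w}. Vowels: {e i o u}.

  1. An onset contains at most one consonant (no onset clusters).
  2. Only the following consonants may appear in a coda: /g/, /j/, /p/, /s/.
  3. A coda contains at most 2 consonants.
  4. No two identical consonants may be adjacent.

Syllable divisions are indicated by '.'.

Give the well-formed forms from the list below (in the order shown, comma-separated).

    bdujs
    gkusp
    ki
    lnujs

bdujs — violates constraint 1: syllable 1 onset /bd/ has 2 consonants (> 1) → ill-formed
gkusp — violates constraint 1: syllable 1 onset /gk/ has 2 consonants (> 1) → ill-formed
ki — σ1 onset /k/, coda /∅/ ok → well-formed
lnujs — violates constraint 1: syllable 1 onset /ln/ has 2 consonants (> 1) → ill-formed

ki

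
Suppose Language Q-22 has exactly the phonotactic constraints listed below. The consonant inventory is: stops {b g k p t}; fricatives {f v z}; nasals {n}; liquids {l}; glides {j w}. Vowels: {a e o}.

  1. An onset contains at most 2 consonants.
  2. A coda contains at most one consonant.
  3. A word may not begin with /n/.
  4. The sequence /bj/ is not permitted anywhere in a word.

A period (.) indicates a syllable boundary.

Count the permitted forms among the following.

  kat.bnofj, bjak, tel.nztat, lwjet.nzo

kat.bnofj — violates constraint 2: syllable 2 coda /fj/ has 2 consonants (> 1) → not permitted
bjak — violates constraint 4: contains banned sequence /bj/ → not permitted
tel.nztat — violates constraint 1: syllable 2 onset /nzt/ has 3 consonants (> 2) → not permitted
lwjet.nzo — violates constraint 1: syllable 1 onset /lwj/ has 3 consonants (> 2) → not permitted
No form is permitted → 0.

0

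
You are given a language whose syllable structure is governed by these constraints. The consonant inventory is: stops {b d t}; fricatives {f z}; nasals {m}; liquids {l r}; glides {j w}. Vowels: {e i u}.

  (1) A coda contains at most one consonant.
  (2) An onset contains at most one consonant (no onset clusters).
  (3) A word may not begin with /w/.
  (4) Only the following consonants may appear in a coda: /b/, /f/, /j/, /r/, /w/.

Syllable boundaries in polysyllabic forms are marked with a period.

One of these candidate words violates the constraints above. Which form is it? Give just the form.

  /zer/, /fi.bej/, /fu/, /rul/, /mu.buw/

/rul/

/zer/ — σ1 onset /z/, coda /r/ ok → well-formed
/fi.bej/ — σ1 onset /f/, coda /∅/ ok; σ2 onset /b/, coda /j/ ok → well-formed
/fu/ — σ1 onset /f/, coda /∅/ ok → well-formed
/rul/ — violates constraint 4: syllable 1 coda contains /l/, which is not a licensed coda consonant → ill-formed
/mu.buw/ — σ1 onset /m/, coda /∅/ ok; σ2 onset /b/, coda /w/ ok → well-formed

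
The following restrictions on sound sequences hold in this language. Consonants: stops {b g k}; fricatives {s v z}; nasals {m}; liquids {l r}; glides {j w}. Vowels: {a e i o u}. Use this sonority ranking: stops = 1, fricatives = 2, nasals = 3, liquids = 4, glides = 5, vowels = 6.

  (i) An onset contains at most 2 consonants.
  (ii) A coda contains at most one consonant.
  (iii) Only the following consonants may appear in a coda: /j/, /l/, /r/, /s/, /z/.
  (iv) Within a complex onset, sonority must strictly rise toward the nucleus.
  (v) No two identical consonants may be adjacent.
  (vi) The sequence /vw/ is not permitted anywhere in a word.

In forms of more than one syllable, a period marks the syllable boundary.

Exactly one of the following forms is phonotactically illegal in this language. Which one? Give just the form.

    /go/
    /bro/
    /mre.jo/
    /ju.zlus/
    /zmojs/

/zmojs/

/go/ — σ1 onset /g/, coda /∅/ ok → phonotactically legal
/bro/ — σ1 onset /br/ (1→4 rises), coda /∅/ ok → phonotactically legal
/mre.jo/ — σ1 onset /mr/ (3→4 rises), coda /∅/ ok; σ2 onset /j/, coda /∅/ ok → phonotactically legal
/ju.zlus/ — σ1 onset /j/, coda /∅/ ok; σ2 onset /zl/ (2→4 rises), coda /s/ ok → phonotactically legal
/zmojs/ — violates constraint (ii): syllable 1 coda /js/ has 2 consonants (> 1) → phonotactically illegal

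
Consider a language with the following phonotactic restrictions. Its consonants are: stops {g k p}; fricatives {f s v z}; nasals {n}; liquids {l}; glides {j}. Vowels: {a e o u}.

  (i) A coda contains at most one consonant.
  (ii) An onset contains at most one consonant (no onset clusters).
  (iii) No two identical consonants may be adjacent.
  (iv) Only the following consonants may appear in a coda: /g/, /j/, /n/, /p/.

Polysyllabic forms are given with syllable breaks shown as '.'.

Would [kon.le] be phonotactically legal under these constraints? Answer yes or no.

yes

[kon.le] — σ1 onset /k/, coda /n/ ok; σ2 onset /l/, coda /∅/ ok → phonotactically legal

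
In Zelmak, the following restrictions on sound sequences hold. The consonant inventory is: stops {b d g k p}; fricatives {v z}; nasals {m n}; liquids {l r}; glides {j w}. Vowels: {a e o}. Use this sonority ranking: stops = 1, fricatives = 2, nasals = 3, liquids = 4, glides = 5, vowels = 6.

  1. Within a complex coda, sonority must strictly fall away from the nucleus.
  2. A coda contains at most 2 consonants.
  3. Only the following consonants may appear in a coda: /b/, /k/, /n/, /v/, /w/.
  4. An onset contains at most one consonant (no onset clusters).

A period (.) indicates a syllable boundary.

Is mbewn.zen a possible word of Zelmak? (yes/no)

mbewn.zen — violates constraint 4: syllable 1 onset /mb/ has 2 consonants (> 1) → ill-formed

no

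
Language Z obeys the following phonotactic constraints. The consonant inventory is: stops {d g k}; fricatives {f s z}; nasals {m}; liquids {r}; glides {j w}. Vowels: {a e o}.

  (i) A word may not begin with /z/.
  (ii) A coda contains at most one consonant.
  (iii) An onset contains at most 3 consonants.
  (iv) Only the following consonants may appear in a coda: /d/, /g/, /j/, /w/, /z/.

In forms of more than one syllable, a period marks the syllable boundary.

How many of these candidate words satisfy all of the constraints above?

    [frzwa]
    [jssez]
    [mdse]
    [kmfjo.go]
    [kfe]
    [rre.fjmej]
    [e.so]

[frzwa] — violates constraint (iii): syllable 1 onset /frzw/ has 4 consonants (> 3) → phonotactically illegal
[jssez] — σ1 onset /jss/ (3C), coda /z/ ok → phonotactically legal
[mdse] — σ1 onset /mds/ (3C), coda /∅/ ok → phonotactically legal
[kmfjo.go] — violates constraint (iii): syllable 1 onset /kmfj/ has 4 consonants (> 3) → phonotactically illegal
[kfe] — σ1 onset /kf/ (2C), coda /∅/ ok → phonotactically legal
[rre.fjmej] — σ1 onset /rr/ (2C), coda /∅/ ok; σ2 onset /fjm/ (3C), coda /j/ ok → phonotactically legal
[e.so] — σ1 onset /∅/, coda /∅/ ok; σ2 onset /s/, coda /∅/ ok → phonotactically legal
Phonotactically legal: [jssez], [mdse], [kfe], [rre.fjmej], [e.so] → 5.

5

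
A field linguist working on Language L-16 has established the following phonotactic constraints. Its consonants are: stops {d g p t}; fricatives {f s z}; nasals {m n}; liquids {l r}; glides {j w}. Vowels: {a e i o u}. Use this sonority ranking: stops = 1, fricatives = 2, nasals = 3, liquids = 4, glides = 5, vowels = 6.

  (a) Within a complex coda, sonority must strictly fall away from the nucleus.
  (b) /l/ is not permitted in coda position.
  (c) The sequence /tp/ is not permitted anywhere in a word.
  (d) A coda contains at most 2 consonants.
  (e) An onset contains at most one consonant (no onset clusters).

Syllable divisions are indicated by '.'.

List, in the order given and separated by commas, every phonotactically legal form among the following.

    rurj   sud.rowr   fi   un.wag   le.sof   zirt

sud.rowr, fi, un.wag, le.sof, zirt

rurj — violates constraint (a): syllable 1 coda /rj/: /r/ (liquid, 4) → /j/ (glide, 5) does not fall → phonotactically illegal
sud.rowr — σ1 onset /s/, coda /d/ ok; σ2 onset /r/, coda /wr/ (5→4 falls) ok → phonotactically legal
fi — σ1 onset /f/, coda /∅/ ok → phonotactically legal
un.wag — σ1 onset /∅/, coda /n/ ok; σ2 onset /w/, coda /g/ ok → phonotactically legal
le.sof — σ1 onset /l/, coda /∅/ ok; σ2 onset /s/, coda /f/ ok → phonotactically legal
zirt — σ1 onset /z/, coda /rt/ (4→1 falls) ok → phonotactically legal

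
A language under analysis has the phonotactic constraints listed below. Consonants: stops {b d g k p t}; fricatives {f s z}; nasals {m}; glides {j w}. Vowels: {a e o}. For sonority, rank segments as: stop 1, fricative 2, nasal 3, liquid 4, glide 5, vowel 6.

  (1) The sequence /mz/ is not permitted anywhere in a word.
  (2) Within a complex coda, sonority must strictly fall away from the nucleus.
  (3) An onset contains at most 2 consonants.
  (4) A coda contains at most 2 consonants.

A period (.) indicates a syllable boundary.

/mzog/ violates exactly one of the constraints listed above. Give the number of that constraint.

1

/mzog/: contains banned sequence /mz/.
This is a violation of constraint 1: "The sequence /mz/ is not permitted anywhere in a word."
The remaining constraints (2, 3, 4) are satisfied.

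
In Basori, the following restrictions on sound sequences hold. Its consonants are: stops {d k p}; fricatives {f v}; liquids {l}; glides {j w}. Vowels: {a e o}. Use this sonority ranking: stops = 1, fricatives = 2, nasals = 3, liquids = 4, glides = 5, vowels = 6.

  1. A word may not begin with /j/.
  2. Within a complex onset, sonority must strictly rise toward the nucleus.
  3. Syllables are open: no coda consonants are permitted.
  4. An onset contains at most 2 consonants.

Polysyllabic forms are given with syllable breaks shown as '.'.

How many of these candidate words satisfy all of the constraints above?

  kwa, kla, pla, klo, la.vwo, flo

kwa — σ1 onset /kw/ (1→5 rises), coda /∅/ ok → licit
kla — σ1 onset /kl/ (1→4 rises), coda /∅/ ok → licit
pla — σ1 onset /pl/ (1→4 rises), coda /∅/ ok → licit
klo — σ1 onset /kl/ (1→4 rises), coda /∅/ ok → licit
la.vwo — σ1 onset /l/, coda /∅/ ok; σ2 onset /vw/ (2→5 rises), coda /∅/ ok → licit
flo — σ1 onset /fl/ (2→4 rises), coda /∅/ ok → licit
Licit: kwa, kla, pla, klo, la.vwo, flo → 6.

6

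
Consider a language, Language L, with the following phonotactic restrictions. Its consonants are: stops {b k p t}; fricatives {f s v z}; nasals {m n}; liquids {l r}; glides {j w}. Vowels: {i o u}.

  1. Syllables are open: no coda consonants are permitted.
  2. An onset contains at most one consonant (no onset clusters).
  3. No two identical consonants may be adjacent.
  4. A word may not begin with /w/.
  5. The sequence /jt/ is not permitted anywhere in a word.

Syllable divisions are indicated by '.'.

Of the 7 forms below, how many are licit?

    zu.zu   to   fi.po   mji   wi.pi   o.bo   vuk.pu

zu.zu — σ1 onset /z/, coda /∅/ ok; σ2 onset /z/, coda /∅/ ok → licit
to — σ1 onset /t/, coda /∅/ ok → licit
fi.po — σ1 onset /f/, coda /∅/ ok; σ2 onset /p/, coda /∅/ ok → licit
mji — violates constraint 2: syllable 1 onset /mj/ has 2 consonants (> 1) → illicit
wi.pi — violates constraint 4: word begins with /w/ → illicit
o.bo — σ1 onset /∅/, coda /∅/ ok; σ2 onset /b/, coda /∅/ ok → licit
vuk.pu — violates constraint 1: syllable 1 coda /k/ has 1 consonant (> 0) → illicit
Licit: zu.zu, to, fi.po, o.bo → 4.

4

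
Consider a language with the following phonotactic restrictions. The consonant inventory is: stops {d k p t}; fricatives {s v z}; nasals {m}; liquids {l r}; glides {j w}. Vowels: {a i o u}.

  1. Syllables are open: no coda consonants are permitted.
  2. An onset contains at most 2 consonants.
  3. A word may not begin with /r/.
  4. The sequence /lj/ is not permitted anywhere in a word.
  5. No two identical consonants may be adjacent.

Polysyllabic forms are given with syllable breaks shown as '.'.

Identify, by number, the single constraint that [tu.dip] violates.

[tu.dip]: syllable 2 coda /p/ has 1 consonant (> 0).
This is a violation of constraint 1: "Syllables are open: no coda consonants are permitted."
The remaining constraints (2, 3, 4, 5) are satisfied.

1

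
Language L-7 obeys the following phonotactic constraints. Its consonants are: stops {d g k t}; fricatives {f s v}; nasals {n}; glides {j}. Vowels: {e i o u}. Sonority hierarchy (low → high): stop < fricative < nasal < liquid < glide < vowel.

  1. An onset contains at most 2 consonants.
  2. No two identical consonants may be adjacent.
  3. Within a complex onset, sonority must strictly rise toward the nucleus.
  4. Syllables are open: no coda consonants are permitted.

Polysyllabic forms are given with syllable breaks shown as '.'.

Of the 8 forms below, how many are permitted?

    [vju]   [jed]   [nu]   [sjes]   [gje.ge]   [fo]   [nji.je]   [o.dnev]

[vju] — σ1 onset /vj/ (2→5 rises), coda /∅/ ok → permitted
[jed] — violates constraint 4: syllable 1 coda /d/ has 1 consonant (> 0) → not permitted
[nu] — σ1 onset /n/, coda /∅/ ok → permitted
[sjes] — violates constraint 4: syllable 1 coda /s/ has 1 consonant (> 0) → not permitted
[gje.ge] — σ1 onset /gj/ (1→5 rises), coda /∅/ ok; σ2 onset /g/, coda /∅/ ok → permitted
[fo] — σ1 onset /f/, coda /∅/ ok → permitted
[nji.je] — σ1 onset /nj/ (3→5 rises), coda /∅/ ok; σ2 onset /j/, coda /∅/ ok → permitted
[o.dnev] — violates constraint 4: syllable 2 coda /v/ has 1 consonant (> 0) → not permitted
Permitted: [vju], [nu], [gje.ge], [fo], [nji.je] → 5.

5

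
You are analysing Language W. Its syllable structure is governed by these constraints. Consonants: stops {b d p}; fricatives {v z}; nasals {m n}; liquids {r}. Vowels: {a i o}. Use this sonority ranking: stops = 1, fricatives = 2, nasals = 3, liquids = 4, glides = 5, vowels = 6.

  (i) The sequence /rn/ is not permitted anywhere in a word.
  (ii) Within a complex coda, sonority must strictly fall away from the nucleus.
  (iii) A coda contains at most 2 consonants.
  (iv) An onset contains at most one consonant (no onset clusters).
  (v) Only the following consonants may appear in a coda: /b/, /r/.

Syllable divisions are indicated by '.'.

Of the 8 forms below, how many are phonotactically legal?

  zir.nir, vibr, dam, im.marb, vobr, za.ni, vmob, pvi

1

zir.nir — violates constraint (i): contains banned sequence /rn/ → phonotactically illegal
vibr — violates constraint (ii): syllable 1 coda /br/: /b/ (stop, 1) → /r/ (liquid, 4) does not fall → phonotactically illegal
dam — violates constraint (v): syllable 1 coda contains /m/, which is not a licensed coda consonant → phonotactically illegal
im.marb — violates constraint (v): syllable 1 coda contains /m/, which is not a licensed coda consonant → phonotactically illegal
vobr — violates constraint (ii): syllable 1 coda /br/: /b/ (stop, 1) → /r/ (liquid, 4) does not fall → phonotactically illegal
za.ni — σ1 onset /z/, coda /∅/ ok; σ2 onset /n/, coda /∅/ ok → phonotactically legal
vmob — violates constraint (iv): syllable 1 onset /vm/ has 2 consonants (> 1) → phonotactically illegal
pvi — violates constraint (iv): syllable 1 onset /pv/ has 2 consonants (> 1) → phonotactically illegal
Phonotactically legal: za.ni → 1.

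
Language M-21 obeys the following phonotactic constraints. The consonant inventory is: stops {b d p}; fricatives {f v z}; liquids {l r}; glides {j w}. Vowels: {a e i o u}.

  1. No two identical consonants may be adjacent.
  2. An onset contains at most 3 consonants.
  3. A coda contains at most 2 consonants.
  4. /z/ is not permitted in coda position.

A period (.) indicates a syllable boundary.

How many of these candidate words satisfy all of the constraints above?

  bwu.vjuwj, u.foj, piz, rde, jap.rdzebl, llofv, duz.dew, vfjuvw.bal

5

bwu.vjuwj — σ1 onset /bw/ (2C), coda /∅/ ok; σ2 onset /vj/ (2C), coda /wj/ (2C) ok → licit
u.foj — σ1 onset /∅/, coda /∅/ ok; σ2 onset /f/, coda /j/ ok → licit
piz — violates constraint 4: syllable 1 coda contains /z/ → illicit
rde — σ1 onset /rd/ (2C), coda /∅/ ok → licit
jap.rdzebl — σ1 onset /j/, coda /p/ ok; σ2 onset /rdz/ (3C), coda /bl/ (2C) ok → licit
llofv — violates constraint 1: adjacent identical consonants /ll/ → illicit
duz.dew — violates constraint 4: syllable 1 coda contains /z/ → illicit
vfjuvw.bal — σ1 onset /vfj/ (3C), coda /vw/ (2C) ok; σ2 onset /b/, coda /l/ ok → licit
Licit: bwu.vjuwj, u.foj, rde, jap.rdzebl, vfjuvw.bal → 5.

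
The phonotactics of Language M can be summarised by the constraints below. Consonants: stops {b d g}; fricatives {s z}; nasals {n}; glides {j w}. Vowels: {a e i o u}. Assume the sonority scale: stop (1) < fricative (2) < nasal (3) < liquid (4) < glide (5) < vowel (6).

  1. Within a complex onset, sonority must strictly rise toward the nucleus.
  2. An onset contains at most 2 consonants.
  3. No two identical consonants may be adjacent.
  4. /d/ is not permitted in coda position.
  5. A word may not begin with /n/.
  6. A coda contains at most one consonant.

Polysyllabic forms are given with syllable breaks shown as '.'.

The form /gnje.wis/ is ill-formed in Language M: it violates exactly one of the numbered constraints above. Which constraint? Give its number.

2

/gnje.wis/: syllable 1 onset /gnj/ has 3 consonants (> 2).
This is a violation of constraint 2: "An onset contains at most 2 consonants."
The remaining constraints (1, 3, 4, 5, 6) are satisfied.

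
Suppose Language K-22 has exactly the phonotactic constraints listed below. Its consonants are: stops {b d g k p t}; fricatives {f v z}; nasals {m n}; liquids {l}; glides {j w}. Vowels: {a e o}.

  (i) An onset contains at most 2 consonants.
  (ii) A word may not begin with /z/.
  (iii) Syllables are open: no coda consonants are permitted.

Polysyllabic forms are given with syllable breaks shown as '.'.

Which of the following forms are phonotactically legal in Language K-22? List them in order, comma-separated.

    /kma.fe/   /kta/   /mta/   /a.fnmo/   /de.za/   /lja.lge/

/kma.fe/ — σ1 onset /km/ (2C), coda /∅/ ok; σ2 onset /f/, coda /∅/ ok → phonotactically legal
/kta/ — σ1 onset /kt/ (2C), coda /∅/ ok → phonotactically legal
/mta/ — σ1 onset /mt/ (2C), coda /∅/ ok → phonotactically legal
/a.fnmo/ — violates constraint (i): syllable 2 onset /fnm/ has 3 consonants (> 2) → phonotactically illegal
/de.za/ — σ1 onset /d/, coda /∅/ ok; σ2 onset /z/, coda /∅/ ok → phonotactically legal
/lja.lge/ — σ1 onset /lj/ (2C), coda /∅/ ok; σ2 onset /lg/ (2C), coda /∅/ ok → phonotactically legal

/kma.fe/, /kta/, /mta/, /de.za/, /lja.lge/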